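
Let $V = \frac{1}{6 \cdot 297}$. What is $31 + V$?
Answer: $\frac{55243}{1782} \approx 31.001$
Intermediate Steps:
$V = \frac{1}{1782} \approx 0.00056117$
$31 + V = 31 + \frac{1}{1782} = \frac{55243}{1782}$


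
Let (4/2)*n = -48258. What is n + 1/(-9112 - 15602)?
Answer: -596324107/24714 ≈ -24129.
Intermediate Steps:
n = -24129 (n = (½)*(-48258) = -24129)
n + 1/(-9112 - 15602) = -24129 + 1/(-9112 - 15602) = -24129 + 1/(-24714) = -24129 - 1/24714 = -596324107/24714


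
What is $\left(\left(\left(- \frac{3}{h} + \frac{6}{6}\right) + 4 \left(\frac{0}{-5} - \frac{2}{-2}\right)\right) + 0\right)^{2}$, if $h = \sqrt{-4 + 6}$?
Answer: $\frac{59}{2} - 15 \sqrt{2} \approx 8.2868$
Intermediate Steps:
$h = \sqrt{2} \approx 1.4142$
$\left(\left(\left(- \frac{3}{h} + \frac{6}{6}\right) + 4 \left(\frac{0}{-5} - \frac{2}{-2}\right)\right) + 0\right)^{2} = \left(\left(\left(- \frac{3}{\sqrt{2}} + \frac{6}{6}\right) + 4 \left(\frac{0}{-5} - \frac{2}{-2}\right)\right) + 0\right)^{2} = \left(\left(\left(- 3 \frac{\sqrt{2}}{2} + 6 \cdot \frac{1}{6}\right) + 4 \left(0 \left(- \frac{1}{5}\right) - -1\right)\right) + 0\right)^{2} = \left(\left(\left(- \frac{3 \sqrt{2}}{2} + 1\right) + 4 \left(0 + 1\right)\right) + 0\right)^{2} = \left(\left(\left(1 - \frac{3 \sqrt{2}}{2}\right) + 4 \cdot 1\right) + 0\right)^{2} = \left(\left(\left(1 - \frac{3 \sqrt{2}}{2}\right) + 4\right) + 0\right)^{2} = \left(\left(5 - \frac{3 \sqrt{2}}{2}\right) + 0\right)^{2} = \left(5 - \frac{3 \sqrt{2}}{2}\right)^{2}$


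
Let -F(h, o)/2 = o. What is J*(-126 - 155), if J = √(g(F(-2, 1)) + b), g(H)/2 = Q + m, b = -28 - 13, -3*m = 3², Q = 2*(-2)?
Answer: -281*I*√55 ≈ -2084.0*I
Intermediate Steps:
Q = -4
m = -3 (m = -⅓*3² = -⅓*9 = -3)
F(h, o) = -2*o
b = -41
g(H) = -14 (g(H) = 2*(-4 - 3) = 2*(-7) = -14)
J = I*√55 (J = √(-14 - 41) = √(-55) = I*√55 ≈ 7.4162*I)
J*(-126 - 155) = (I*√55)*(-126 - 155) = (I*√55)*(-281) = -281*I*√55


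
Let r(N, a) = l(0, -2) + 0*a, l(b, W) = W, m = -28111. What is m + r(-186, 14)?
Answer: -28113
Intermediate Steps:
r(N, a) = -2 (r(N, a) = -2 + 0*a = -2 + 0 = -2)
m + r(-186, 14) = -28111 - 2 = -28113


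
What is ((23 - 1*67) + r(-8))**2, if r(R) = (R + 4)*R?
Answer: 144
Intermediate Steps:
r(R) = R*(4 + R) (r(R) = (4 + R)*R = R*(4 + R))
((23 - 1*67) + r(-8))**2 = ((23 - 1*67) - 8*(4 - 8))**2 = ((23 - 67) - 8*(-4))**2 = (-44 + 32)**2 = (-12)**2 = 144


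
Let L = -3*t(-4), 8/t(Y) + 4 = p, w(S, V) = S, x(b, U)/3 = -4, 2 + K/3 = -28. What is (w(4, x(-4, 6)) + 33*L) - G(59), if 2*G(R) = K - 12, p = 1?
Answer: 319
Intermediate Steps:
K = -90 (K = -6 + 3*(-28) = -6 - 84 = -90)
x(b, U) = -12 (x(b, U) = 3*(-4) = -12)
t(Y) = -8/3 (t(Y) = 8/(-4 + 1) = 8/(-3) = 8*(-1/3) = -8/3)
L = 8 (L = -3*(-8/3) = 8)
G(R) = -51 (G(R) = (-90 - 12)/2 = (1/2)*(-102) = -51)
(w(4, x(-4, 6)) + 33*L) - G(59) = (4 + 33*8) - 1*(-51) = (4 + 264) + 51 = 268 + 51 = 319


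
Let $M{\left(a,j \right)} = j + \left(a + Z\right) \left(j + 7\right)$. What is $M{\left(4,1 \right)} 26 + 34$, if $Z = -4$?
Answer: $60$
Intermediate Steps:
$M{\left(a,j \right)} = j + \left(-4 + a\right) \left(7 + j\right)$ ($M{\left(a,j \right)} = j + \left(a - 4\right) \left(j + 7\right) = j + \left(-4 + a\right) \left(7 + j\right)$)
$M{\left(4,1 \right)} 26 + 34 = \left(-28 - 3 + 7 \cdot 4 + 4 \cdot 1\right) 26 + 34 = \left(-28 - 3 + 28 + 4\right) 26 + 34 = 1 \cdot 26 + 34 = 26 + 34 = 60$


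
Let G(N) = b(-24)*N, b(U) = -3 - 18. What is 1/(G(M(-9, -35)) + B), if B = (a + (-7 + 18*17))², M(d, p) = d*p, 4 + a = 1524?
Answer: 1/3302146 ≈ 3.0283e-7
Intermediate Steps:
b(U) = -21
a = 1520 (a = -4 + 1524 = 1520)
G(N) = -21*N
B = 3308761 (B = (1520 + (-7 + 18*17))² = (1520 + (-7 + 306))² = (1520 + 299)² = 1819² = 3308761)
1/(G(M(-9, -35)) + B) = 1/(-(-189)*(-35) + 3308761) = 1/(-21*315 + 3308761) = 1/(-6615 + 3308761) = 1/3302146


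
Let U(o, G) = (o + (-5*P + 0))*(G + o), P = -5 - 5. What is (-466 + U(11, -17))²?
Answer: 692224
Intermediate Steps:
P = -10
U(o, G) = (50 + o)*(G + o) (U(o, G) = (o + (-5*(-10) + 0))*(G + o) = (o + (50 + 0))*(G + o) = (o + 50)*(G + o) = (50 + o)*(G + o))
(-466 + U(11, -17))² = (-466 + (11² + 50*(-17) + 50*11 - 17*11))² = (-466 + (121 - 850 + 550 - 187))² = (-466 - 366)² = (-832)² = 692224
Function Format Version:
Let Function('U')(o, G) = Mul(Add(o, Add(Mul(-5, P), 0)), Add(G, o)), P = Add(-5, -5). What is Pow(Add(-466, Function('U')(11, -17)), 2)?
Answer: 692224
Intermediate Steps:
P = -10
Function('U')(o, G) = Mul(Add(50, o), Add(G, o)) (Function('U')(o, G) = Mul(Add(o, Add(Mul(-5, -10), 0)), Add(G, o)) = Mul(Add(o, Add(50, 0)), Add(G, o)) = Mul(Add(o, 50), Add(G, o)) = Mul(Add(50, o), Add(G, o)))
Pow(Add(-466, Function('U')(11, -17)), 2) = Pow(Add(-466, Add(Pow(11, 2), Mul(50, -17), Mul(50, 11), Mul(-17, 11))), 2) = Pow(Add(-466, Add(121, -850, 550, -187)), 2) = Pow(Add(-466, -366), 2) = Pow(-832, 2) = 692224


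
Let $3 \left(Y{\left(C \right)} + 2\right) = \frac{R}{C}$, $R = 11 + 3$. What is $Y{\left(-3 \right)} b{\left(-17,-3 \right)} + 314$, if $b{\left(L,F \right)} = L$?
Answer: $\frac{3370}{9} \approx 374.44$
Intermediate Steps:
$R = 14$
$Y{\left(C \right)} = -2 + \frac{14}{3 C}$ ($Y{\left(C \right)} = -2 + \frac{14 \frac{1}{C}}{3} = -2 + \frac{14}{3 C}$)
$Y{\left(-3 \right)} b{\left(-17,-3 \right)} + 314 = \left(-2 + \frac{14}{3 \left(-3\right)}\right) \left(-17\right) + 314 = \left(-2 + \frac{14}{3} \left(- \frac{1}{3}\right)\right) \left(-17\right) + 314 = \left(-2 - \frac{14}{9}\right) \left(-17\right) + 314 = \left(- \frac{32}{9}\right) \left(-17\right) + 314 = \frac{544}{9} + 314 = \frac{3370}{9}$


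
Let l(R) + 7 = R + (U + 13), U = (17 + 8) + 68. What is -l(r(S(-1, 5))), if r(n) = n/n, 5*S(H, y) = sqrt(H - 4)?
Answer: -100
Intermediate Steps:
S(H, y) = sqrt(-4 + H)/5 (S(H, y) = sqrt(H - 4)/5 = sqrt(-4 + H)/5)
r(n) = 1
U = 93 (U = 25 + 68 = 93)
l(R) = 99 + R (l(R) = -7 + (R + (93 + 13)) = -7 + (R + 106) = -7 + (106 + R) = 99 + R)
-l(r(S(-1, 5))) = -(99 + 1) = -1*100 = -100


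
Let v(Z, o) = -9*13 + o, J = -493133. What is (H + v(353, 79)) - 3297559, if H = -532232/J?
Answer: -1626153369169/493133 ≈ -3.2976e+6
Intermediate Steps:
v(Z, o) = -117 + o
H = 532232/493133 (H = -532232/(-493133) = -532232*(-1/493133) = 532232/493133 ≈ 1.0793)
(H + v(353, 79)) - 3297559 = (532232/493133 + (-117 + 79)) - 3297559 = (532232/493133 - 38) - 3297559 = -18206822/493133 - 3297559 = -1626153369169/493133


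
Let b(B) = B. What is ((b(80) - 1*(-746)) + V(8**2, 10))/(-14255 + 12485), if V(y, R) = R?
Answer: -418/885 ≈ -0.47232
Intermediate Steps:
((b(80) - 1*(-746)) + V(8**2, 10))/(-14255 + 12485) = ((80 - 1*(-746)) + 10)/(-14255 + 12485) = ((80 + 746) + 10)/(-1770) = (826 + 10)*(-1/1770) = 836*(-1/1770) = -418/885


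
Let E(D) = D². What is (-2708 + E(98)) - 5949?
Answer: 947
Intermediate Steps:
(-2708 + E(98)) - 5949 = (-2708 + 98²) - 5949 = (-2708 + 9604) - 5949 = 6896 - 5949 = 947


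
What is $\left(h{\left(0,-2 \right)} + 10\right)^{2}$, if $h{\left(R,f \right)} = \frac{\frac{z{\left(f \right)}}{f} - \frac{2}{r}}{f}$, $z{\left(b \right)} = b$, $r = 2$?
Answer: $100$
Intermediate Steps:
$h{\left(R,f \right)} = 0$ ($h{\left(R,f \right)} = \frac{\frac{f}{f} - \frac{2}{2}}{f} = \frac{1 - 1}{f} = \frac{0}{f} = 0$)
$\left(h{\left(0,-2 \right)} + 10\right)^{2} = \left(0 + 10\right)^{2} = 10^{2} = 100$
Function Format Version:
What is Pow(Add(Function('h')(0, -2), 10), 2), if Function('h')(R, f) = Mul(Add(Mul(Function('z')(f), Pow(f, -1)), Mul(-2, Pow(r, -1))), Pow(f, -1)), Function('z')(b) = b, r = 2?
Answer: 100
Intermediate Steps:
Function('h')(R, f) = 0 (Function('h')(R, f) = Mul(Add(Mul(f, Pow(f, -1)), Mul(-2, Pow(2, -1))), Pow(f, -1)) = Mul(Add(1, Mul(-2, Rational(1, 2))), Pow(f, -1)) = Mul(Add(1, -1), Pow(f, -1)) = Mul(0, Pow(f, -1)) = 0)
Pow(Add(Function('h')(0, -2), 10), 2) = Pow(Add(0, 10), 2) = Pow(10, 2) = 100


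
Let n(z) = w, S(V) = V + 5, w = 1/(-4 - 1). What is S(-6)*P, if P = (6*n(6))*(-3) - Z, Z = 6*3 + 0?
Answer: 72/5 ≈ 14.400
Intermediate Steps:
w = -1/5 (w = 1/(-5) = -1/5 ≈ -0.20000)
S(V) = 5 + V
n(z) = -1/5
Z = 18 (Z = 18 + 0 = 18)
P = -72/5 (P = (6*(-1/5))*(-3) - 1*18 = -6/5*(-3) - 18 = 18/5 - 18 = -72/5 ≈ -14.400)
S(-6)*P = (5 - 6)*(-72/5) = -1*(-72/5) = 72/5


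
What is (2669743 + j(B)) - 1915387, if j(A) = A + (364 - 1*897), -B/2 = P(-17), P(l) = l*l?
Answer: 753245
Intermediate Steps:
P(l) = l**2
B = -578 (B = -2*(-17)**2 = -2*289 = -578)
j(A) = -533 + A (j(A) = A + (364 - 897) = A - 533 = -533 + A)
(2669743 + j(B)) - 1915387 = (2669743 + (-533 - 578)) - 1915387 = (2669743 - 1111) - 1915387 = 2668632 - 1915387 = 753245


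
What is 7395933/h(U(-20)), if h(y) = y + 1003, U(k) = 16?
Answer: 7395933/1019 ≈ 7258.0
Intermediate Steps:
h(y) = 1003 + y
7395933/h(U(-20)) = 7395933/(1003 + 16) = 7395933/1019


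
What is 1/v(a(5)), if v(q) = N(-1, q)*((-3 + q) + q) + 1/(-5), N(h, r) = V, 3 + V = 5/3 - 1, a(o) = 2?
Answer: -15/38 ≈ -0.39474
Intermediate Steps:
V = -7/3 (V = -3 + (5/3 - 1) = -3 + ⅔ = -7/3 ≈ -2.3333)
N(h, r) = -7/3
v(q) = 34/5 - 14*q/3 (v(q) = -7*((-3 + q) + q)/3 + 1/(-5) = -7*(-3 + 2*q)/3 - ⅕ = (7 - 14*q/3) - ⅕ = 34/5 - 14*q/3)
1/v(a(5)) = 1/(34/5 - 14/3*2) = 1/(34/5 - 28/3) = 1/(-38/15) = -15/38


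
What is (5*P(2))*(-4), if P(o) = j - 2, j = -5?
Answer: 140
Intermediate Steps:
P(o) = -7 (P(o) = -5 - 2 = -7)
(5*P(2))*(-4) = (5*(-7))*(-4) = -35*(-4) = 140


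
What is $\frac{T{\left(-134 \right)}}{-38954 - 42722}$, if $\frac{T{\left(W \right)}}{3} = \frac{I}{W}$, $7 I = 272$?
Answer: $\frac{102}{9576511} \approx 1.0651 \cdot 10^{-5}$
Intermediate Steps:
$I = \frac{272}{7}$ ($I = \frac{1}{7} \cdot 272 = \frac{272}{7} \approx 38.857$)
$T{\left(W \right)} = \frac{816}{7 W}$ ($T{\left(W \right)} = 3 \frac{272}{7 W} = \frac{816}{7 W}$)
$\frac{T{\left(-134 \right)}}{-38954 - 42722} = \frac{\frac{816}{7} \frac{1}{-134}}{-38954 - 42722} = \frac{\frac{816}{7} \left(- \frac{1}{134}\right)}{-81676} = \left(- \frac{408}{469}\right) \left(- \frac{1}{81676}\right) = \frac{102}{9576511}$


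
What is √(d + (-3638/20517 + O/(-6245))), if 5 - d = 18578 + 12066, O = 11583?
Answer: 16*I*√1964970462979568415/128128665 ≈ 175.05*I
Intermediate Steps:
d = -30639 (d = 5 - (18578 + 12066) = 5 - 1*30644 = 5 - 30644 = -30639)
√(d + (-3638/20517 + O/(-6245))) = √(-30639 + (-3638/20517 + 11583/(-6245))) = √(-30639 + (-3638*1/20517 + 11583*(-1/6245))) = √(-30639 + (-3638/20517 - 11583/6245)) = √(-30639 - 260367721/128128665) = √(-3925994534656/128128665) = 16*I*√1964970462979568415/128128665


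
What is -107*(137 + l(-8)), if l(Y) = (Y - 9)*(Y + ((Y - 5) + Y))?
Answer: -67410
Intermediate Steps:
l(Y) = (-9 + Y)*(-5 + 3*Y) (l(Y) = (-9 + Y)*(Y + ((-5 + Y) + Y)) = (-9 + Y)*(Y + (-5 + 2*Y)) = (-9 + Y)*(-5 + 3*Y))
-107*(137 + l(-8)) = -107*(137 + (45 - 32*(-8) + 3*(-8)**2)) = -107*(137 + (45 + 256 + 3*64)) = -107*(137 + (45 + 256 + 192)) = -107*(137 + 493) = -107*630 = -67410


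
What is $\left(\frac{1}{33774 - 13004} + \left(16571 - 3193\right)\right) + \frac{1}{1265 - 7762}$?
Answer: $\frac{1805263292547}{134942690} \approx 13378.0$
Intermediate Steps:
$\left(\frac{1}{33774 - 13004} + \left(16571 - 3193\right)\right) + \frac{1}{1265 - 7762} = \left(\frac{1}{20770} + \left(16571 - 3193\right)\right) + \frac{1}{-6497} = \left(\frac{1}{20770} + 13378\right) - \frac{1}{6497} = \frac{277861061}{20770} - \frac{1}{6497} = \frac{1805263292547}{134942690}$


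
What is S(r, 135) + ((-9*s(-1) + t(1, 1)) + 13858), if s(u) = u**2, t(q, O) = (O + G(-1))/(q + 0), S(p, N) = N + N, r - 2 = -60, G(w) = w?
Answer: 14119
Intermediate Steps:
r = -58 (r = 2 - 60 = -58)
S(p, N) = 2*N
t(q, O) = (-1 + O)/q (t(q, O) = (O - 1)/(q + 0) = (-1 + O)/q)
S(r, 135) + ((-9*s(-1) + t(1, 1)) + 13858) = 2*135 + ((-9*(-1)**2 + (-1 + 1)/1) + 13858) = 270 + ((-9*1 + 1*0) + 13858) = 270 + ((-9 + 0) + 13858) = 270 + (-9 + 13858) = 270 + 13849 = 14119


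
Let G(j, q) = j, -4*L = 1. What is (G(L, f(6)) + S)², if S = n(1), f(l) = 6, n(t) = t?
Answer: 9/16 ≈ 0.56250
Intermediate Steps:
L = -¼ (L = -¼*1 = -¼ ≈ -0.25000)
S = 1
(G(L, f(6)) + S)² = (-¼ + 1)² = (¾)² = 9/16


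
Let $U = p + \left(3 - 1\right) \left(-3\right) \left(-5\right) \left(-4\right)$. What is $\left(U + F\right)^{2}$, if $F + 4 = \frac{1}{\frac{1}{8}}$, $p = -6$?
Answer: $14884$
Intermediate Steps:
$U = -126$ ($U = -6 + \left(3 - 1\right) \left(-3\right) \left(-5\right) \left(-4\right) = -6 + 2 \cdot 15 \left(-4\right) = -6 + 2 \left(-60\right) = -6 - 120 = -126$)
$F = 4$ ($F = -4 + \frac{1}{\frac{1}{8}} = -4 + 8 = 4$)
$\left(U + F\right)^{2} = \left(-126 + 4\right)^{2} = \left(-122\right)^{2} = 14884$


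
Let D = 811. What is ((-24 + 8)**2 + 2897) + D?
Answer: 3964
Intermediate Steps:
((-24 + 8)**2 + 2897) + D = ((-24 + 8)**2 + 2897) + 811 = ((-16)**2 + 2897) + 811 = (256 + 2897) + 811 = 3153 + 811 = 3964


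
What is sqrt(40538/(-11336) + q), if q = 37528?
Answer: sqrt(301379512395)/2834 ≈ 193.71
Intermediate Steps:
sqrt(40538/(-11336) + q) = sqrt(40538/(-11336) + 37528) = sqrt(40538*(-1/11336) + 37528) = sqrt(-20269/5668 + 37528) = sqrt(212688435/5668) = sqrt(301379512395)/2834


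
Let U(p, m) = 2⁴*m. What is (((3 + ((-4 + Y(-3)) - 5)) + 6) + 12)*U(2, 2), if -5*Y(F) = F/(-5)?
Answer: 9504/25 ≈ 380.16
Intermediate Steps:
U(p, m) = 16*m
Y(F) = F/25 (Y(F) = -F/(5*(-5)) = -F*(-1)/(5*5) = -(-1)*F/25 = F/25)
(((3 + ((-4 + Y(-3)) - 5)) + 6) + 12)*U(2, 2) = (((3 + ((-4 + (1/25)*(-3)) - 5)) + 6) + 12)*(16*2) = (((3 + ((-4 - 3/25) - 5)) + 6) + 12)*32 = (((3 + (-103/25 - 5)) + 6) + 12)*32 = (((3 - 228/25) + 6) + 12)*32 = ((-153/25 + 6) + 12)*32 = (-3/25 + 12)*32 = (297/25)*32 = 9504/25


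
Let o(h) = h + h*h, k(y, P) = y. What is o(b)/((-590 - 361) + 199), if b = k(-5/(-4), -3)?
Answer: -45/12032 ≈ -0.0037400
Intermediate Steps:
b = 5/4 (b = -5/(-4) = -5*(-¼) = 5/4 ≈ 1.2500)
o(h) = h + h²
o(b)/((-590 - 361) + 199) = (5*(1 + 5/4)/4)/((-590 - 361) + 199) = ((5/4)*(9/4))/(-951 + 199) = (45/16)/(-752) = (45/16)*(-1/752) = -45/12032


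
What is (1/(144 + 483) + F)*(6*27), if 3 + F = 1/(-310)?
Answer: -15752529/32395 ≈ -486.26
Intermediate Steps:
F = -931/310 (F = -3 + 1/(-310) = -3 - 1/310 = -931/310 ≈ -3.0032)
(1/(144 + 483) + F)*(6*27) = (1/(144 + 483) - 931/310)*(6*27) = (1/627 - 931/310)*162 = -583427/194370*162 = -15752529/32395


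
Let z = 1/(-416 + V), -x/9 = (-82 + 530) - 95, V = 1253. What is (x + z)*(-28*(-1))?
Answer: -74456144/837 ≈ -88956.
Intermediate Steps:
x = -3177 (x = -9*((-82 + 530) - 95) = -9*(448 - 95) = -9*353 = -3177)
z = 1/837 (z = 1/(-416 + 1253) = 1/837 ≈ 0.0011947)
(x + z)*(-28*(-1)) = (-3177 + 1/837)*(-28*(-1)) = -2659148/837*28 = -74456144/837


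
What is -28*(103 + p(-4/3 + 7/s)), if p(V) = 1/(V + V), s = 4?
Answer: -14588/5 ≈ -2917.6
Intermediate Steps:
p(V) = 1/(2*V)
-28*(103 + p(-4/3 + 7/s)) = -28*(103 + 1/(2*(-4/3 + 7/4))) = -28*(103 + 1/(2*(5/12))) = -28*(103 + (½)*(12/5)) = -28*(103 + 6/5) = -28*521/5 = -14588/5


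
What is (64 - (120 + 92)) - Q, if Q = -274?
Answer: 126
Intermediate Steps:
(64 - (120 + 92)) - Q = (64 - (120 + 92)) - 1*(-274) = (64 - 1*212) + 274 = (64 - 212) + 274 = -148 + 274 = 126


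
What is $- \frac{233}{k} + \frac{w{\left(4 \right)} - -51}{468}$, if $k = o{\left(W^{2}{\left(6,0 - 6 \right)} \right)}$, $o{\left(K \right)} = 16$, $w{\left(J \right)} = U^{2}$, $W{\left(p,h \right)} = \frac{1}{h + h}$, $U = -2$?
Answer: $- \frac{27041}{1872} \approx -14.445$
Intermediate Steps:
$W{\left(p,h \right)} = \frac{1}{2 h}$
$w{\left(J \right)} = 4$ ($w{\left(J \right)} = \left(-2\right)^{2} = 4$)
$k = 16$
$- \frac{233}{k} + \frac{w{\left(4 \right)} - -51}{468} = - \frac{233}{16} + \frac{4 - -51}{468} = \left(-233\right) \frac{1}{16} + \left(4 + 51\right) \frac{1}{468} = - \frac{233}{16} + 55 \cdot \frac{1}{468} = - \frac{233}{16} + \frac{55}{468} = - \frac{27041}{1872}$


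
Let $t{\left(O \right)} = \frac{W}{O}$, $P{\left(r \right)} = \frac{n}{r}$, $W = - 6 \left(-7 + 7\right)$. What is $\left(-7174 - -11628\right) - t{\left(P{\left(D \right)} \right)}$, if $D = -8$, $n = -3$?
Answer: $4454$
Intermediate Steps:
$W = 0$ ($W = \left(-6\right) 0 = 0$)
$P{\left(r \right)} = - \frac{3}{r}$
$t{\left(O \right)} = 0$ ($t{\left(O \right)} = \frac{0}{O} = 0$)
$\left(-7174 - -11628\right) - t{\left(P{\left(D \right)} \right)} = \left(-7174 - -11628\right) - 0 = \left(-7174 + 11628\right) + 0 = 4454 + 0 = 4454$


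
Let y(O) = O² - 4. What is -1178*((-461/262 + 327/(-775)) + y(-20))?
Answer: -1519332169/3275 ≈ -4.6392e+5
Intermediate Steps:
y(O) = -4 + O²
-1178*((-461/262 + 327/(-775)) + y(-20)) = -1178*((-461/262 + 327/(-775)) + (-4 + (-20)²)) = -1178*((-461*1/262 + 327*(-1/775)) + (-4 + 400)) = -1178*((-461/262 - 327/775) + 396) = -1178*(-442949/203050 + 396) = -1178*79964851/203050 = -1519332169/3275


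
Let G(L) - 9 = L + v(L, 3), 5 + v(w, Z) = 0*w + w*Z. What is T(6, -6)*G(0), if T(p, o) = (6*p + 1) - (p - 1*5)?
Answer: 144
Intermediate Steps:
v(w, Z) = -5 + Z*w (v(w, Z) = -5 + (0*w + w*Z) = -5 + (0 + Z*w) = -5 + Z*w)
T(p, o) = 6 + 5*p (T(p, o) = (1 + 6*p) - (p - 5) = (1 + 6*p) - (-5 + p) = (1 + 6*p) + (5 - p) = 6 + 5*p)
G(L) = 4 + 4*L (G(L) = 9 + (L + (-5 + 3*L)) = 9 + (-5 + 4*L) = 4 + 4*L)
T(6, -6)*G(0) = (6 + 5*6)*(4 + 4*0) = (6 + 30)*(4 + 0) = 36*4 = 144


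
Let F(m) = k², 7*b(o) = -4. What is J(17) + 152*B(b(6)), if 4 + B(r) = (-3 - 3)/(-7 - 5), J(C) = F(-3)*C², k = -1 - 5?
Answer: 9872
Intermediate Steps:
b(o) = -4/7 (b(o) = (⅐)*(-4) = -4/7)
k = -6
F(m) = 36 (F(m) = (-6)² = 36)
J(C) = 36*C²
B(r) = -7/2 (B(r) = -4 + (-3 - 3)/(-7 - 5) = -4 - 6/(-12) = -4 - 6*(-1/12) = -4 + ½ = -7/2)
J(17) + 152*B(b(6)) = 36*17² + 152*(-7/2) = 36*289 - 532 = 10404 - 532 = 9872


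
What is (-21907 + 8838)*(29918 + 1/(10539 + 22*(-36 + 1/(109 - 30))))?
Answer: -43011772759203/110005 ≈ -3.9100e+8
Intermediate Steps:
(-21907 + 8838)*(29918 + 1/(10539 + 22*(-36 + 1/(109 - 30)))) = -13069*(29918 + 1/(10539 + 22*(-36 + 1/79))) = -13069*(29918 + 1/(10539 + 22*(-2843/79))) = -13069*(29918 + 1/(10539 - 62546/79)) = -13069*(29918 + 1/(770035/79)) = -13069*(29918 + 79/770035) = -13069*23037907209/770035 = -43011772759203/110005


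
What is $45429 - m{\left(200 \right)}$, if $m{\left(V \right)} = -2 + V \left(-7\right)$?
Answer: $46831$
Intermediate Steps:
$m{\left(V \right)} = -2 - 7 V$
$45429 - m{\left(200 \right)} = 45429 - \left(-2 - 1400\right) = 45429 - -1402 = 45429 + 1402 = 46831$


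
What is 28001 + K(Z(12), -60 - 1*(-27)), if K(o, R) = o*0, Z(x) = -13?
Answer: 28001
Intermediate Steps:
K(o, R) = 0
28001 + K(Z(12), -60 - 1*(-27)) = 28001 + 0 = 28001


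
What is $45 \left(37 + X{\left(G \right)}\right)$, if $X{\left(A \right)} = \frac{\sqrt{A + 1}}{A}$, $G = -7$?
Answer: $1665 - \frac{45 i \sqrt{6}}{7} \approx 1665.0 - 15.747 i$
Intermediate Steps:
$X{\left(A \right)} = \frac{\sqrt{1 + A}}{A}$
$45 \left(37 + X{\left(G \right)}\right) = 45 \left(37 + \frac{\sqrt{1 - 7}}{-7}\right) = 45 \left(37 - \frac{\sqrt{-6}}{7}\right) = 45 \left(37 - \frac{i \sqrt{6}}{7}\right) = 1665 - \frac{45 i \sqrt{6}}{7}$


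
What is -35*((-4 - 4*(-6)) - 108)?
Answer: 3080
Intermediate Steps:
-35*((-4 - 4*(-6)) - 108) = -35*((-4 + 24) - 108) = -35*(20 - 108) = -35*(-88) = 3080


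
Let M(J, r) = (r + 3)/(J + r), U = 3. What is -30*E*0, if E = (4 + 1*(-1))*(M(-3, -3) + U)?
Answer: 0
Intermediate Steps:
M(J, r) = (3 + r)/(J + r)
E = 9 (E = (4 + 1*(-1))*((3 - 3)/(-3 - 3) + 3) = (4 - 1)*(0/(-6) + 3) = 3*(-⅙*0 + 3) = 3*(0 + 3) = 3*3 = 9)
-30*E*0 = -30*9*0 = -270*0 = 0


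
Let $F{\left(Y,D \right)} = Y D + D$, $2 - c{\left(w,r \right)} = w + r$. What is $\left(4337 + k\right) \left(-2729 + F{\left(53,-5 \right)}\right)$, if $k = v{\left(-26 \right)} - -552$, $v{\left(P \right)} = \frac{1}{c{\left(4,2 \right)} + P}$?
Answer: $- \frac{439860331}{30} \approx -1.4662 \cdot 10^{7}$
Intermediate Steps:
$c{\left(w,r \right)} = 2 - r - w$ ($c{\left(w,r \right)} = 2 - \left(w + r\right) = 2 - \left(r + w\right) = 2 - r - w$)
$v{\left(P \right)} = \frac{1}{-4 + P}$ ($v{\left(P \right)} = \frac{1}{\left(2 - 2 - 4\right) + P} = \frac{1}{-4 + P}$)
$k = \frac{16559}{30}$ ($k = \frac{1}{-4 - 26} - -552 = \frac{1}{-30} + 552 = - \frac{1}{30} + 552 = \frac{16559}{30} \approx 551.97$)
$F{\left(Y,D \right)} = D + D Y$ ($F{\left(Y,D \right)} = D Y + D = D + D Y$)
$\left(4337 + k\right) \left(-2729 + F{\left(53,-5 \right)}\right) = \left(4337 + \frac{16559}{30}\right) \left(-2729 - 5 \left(1 + 53\right)\right) = \frac{146669 \left(-2729 - 270\right)}{30} = \frac{146669}{30} \left(-2999\right) = - \frac{439860331}{30}$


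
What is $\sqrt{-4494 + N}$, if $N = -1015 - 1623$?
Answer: $2 i \sqrt{1783} \approx 84.451 i$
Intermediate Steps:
$N = -2638$ ($N = -1015 - 1623 = -2638$)
$\sqrt{-4494 + N} = \sqrt{-4494 - 2638} = \sqrt{-7132} = 2 i \sqrt{1783}$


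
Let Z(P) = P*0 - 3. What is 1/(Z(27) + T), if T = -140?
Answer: -1/143 ≈ -0.0069930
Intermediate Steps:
Z(P) = -3 (Z(P) = 0 - 3 = -3)
1/(Z(27) + T) = 1/(-3 - 140) = 1/(-143) = -1/143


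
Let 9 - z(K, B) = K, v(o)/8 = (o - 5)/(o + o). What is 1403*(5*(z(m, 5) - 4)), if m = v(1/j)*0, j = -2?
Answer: 35075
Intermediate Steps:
v(o) = 4*(-5 + o)/o (v(o) = 8*((o - 5)/(o + o)) = 8*((-5 + o)/((2*o))) = 8*((-5 + o)*(1/(2*o))) = 8*((-5 + o)/(2*o)) = 4*(-5 + o)/o)
m = 0 (m = (4 - 20/(1/(-2)))*0 = (4 - 20/(-½))*0 = (4 - 20*(-2))*0 = (4 + 40)*0 = 44*0 = 0)
z(K, B) = 9 - K
1403*(5*(z(m, 5) - 4)) = 1403*(5*((9 - 1*0) - 4)) = 1403*(5*((9 + 0) - 4)) = 1403*(5*(9 - 4)) = 1403*(5*5) = 1403*25 = 35075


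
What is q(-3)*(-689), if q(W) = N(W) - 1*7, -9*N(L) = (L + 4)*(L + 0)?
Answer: 13780/3 ≈ 4593.3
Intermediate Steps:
N(L) = -L*(4 + L)/9 (N(L) = -(L + 4)*(L + 0)/9 = -(4 + L)*L/9 = -L*(4 + L)/9)
q(W) = -7 - W*(4 + W)/9 (q(W) = -W*(4 + W)/9 - 1*7 = -W*(4 + W)/9 - 7 = -7 - W*(4 + W)/9)
q(-3)*(-689) = (-7 - 1/9*(-3)*(4 - 3))*(-689) = (-7 - 1/9*(-3)*1)*(-689) = (-7 + 1/3)*(-689) = -20/3*(-689) = 13780/3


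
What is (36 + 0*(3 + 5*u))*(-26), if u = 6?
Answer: -936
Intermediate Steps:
(36 + 0*(3 + 5*u))*(-26) = (36 + 0*(3 + 5*6))*(-26) = (36 + 0*(3 + 30))*(-26) = (36 + 0*33)*(-26) = (36 + 0)*(-26) = 36*(-26) = -936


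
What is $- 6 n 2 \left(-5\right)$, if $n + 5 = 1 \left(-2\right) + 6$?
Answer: $-60$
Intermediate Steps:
$n = -1$ ($n = -5 + \left(1 \left(-2\right) + 6\right) = -5 + \left(-2 + 6\right) = -5 + 4 = -1$)
$- 6 n 2 \left(-5\right) = \left(-6\right) \left(-1\right) 2 \left(-5\right) = 6 \left(-10\right) = -60$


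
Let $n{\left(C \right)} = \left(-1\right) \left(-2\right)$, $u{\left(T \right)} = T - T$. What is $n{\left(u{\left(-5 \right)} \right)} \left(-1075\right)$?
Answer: $-2150$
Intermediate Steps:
$u{\left(T \right)} = 0$
$n{\left(C \right)} = 2$
$n{\left(u{\left(-5 \right)} \right)} \left(-1075\right) = 2 \left(-1075\right) = -2150$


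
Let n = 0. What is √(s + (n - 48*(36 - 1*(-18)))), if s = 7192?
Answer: 10*√46 ≈ 67.823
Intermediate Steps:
√(s + (n - 48*(36 - 1*(-18)))) = √(7192 + (0 - 48*(36 - 1*(-18)))) = √(7192 + (0 - 48*(36 + 18))) = √(7192 + (0 - 48*54)) = √(7192 + (0 - 2592)) = √(7192 - 2592) = √4600 = 10*√46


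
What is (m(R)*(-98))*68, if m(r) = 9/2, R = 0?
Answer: -29988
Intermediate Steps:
m(r) = 9/2 (m(r) = 9*(1/2) = 9/2)
(m(R)*(-98))*68 = ((9/2)*(-98))*68 = -441*68 = -29988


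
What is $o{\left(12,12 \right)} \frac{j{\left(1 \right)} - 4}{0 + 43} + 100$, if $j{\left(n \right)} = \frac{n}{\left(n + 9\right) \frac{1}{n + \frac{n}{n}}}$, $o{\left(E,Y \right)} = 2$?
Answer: $\frac{21462}{215} \approx 99.823$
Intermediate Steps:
$j{\left(n \right)} = \frac{n \left(1 + n\right)}{9 + n}$ ($j{\left(n \right)} = \frac{n}{\left(9 + n\right) \frac{1}{n + 1}} = \frac{n}{\left(9 + n\right) \frac{1}{1 + n}} = \frac{n}{\frac{1}{1 + n} \left(9 + n\right)} = n \frac{1 + n}{9 + n} = \frac{n \left(1 + n\right)}{9 + n}$)
$o{\left(12,12 \right)} \frac{j{\left(1 \right)} - 4}{0 + 43} + 100 = 2 \frac{1 \frac{1}{9 + 1} \left(1 + 1\right) - 4}{0 + 43} + 100 = 2 \frac{1 \cdot \frac{1}{10} \cdot 2 - 4}{43} + 100 = 2 \left(1 \cdot \frac{1}{10} \cdot 2 - 4\right) \frac{1}{43} + 100 = 2 \left(\frac{1}{5} - 4\right) \frac{1}{43} + 100 = 2 \left(\left(- \frac{19}{5}\right) \frac{1}{43}\right) + 100 = 2 \left(- \frac{19}{215}\right) + 100 = - \frac{38}{215} + 100 = \frac{21462}{215}$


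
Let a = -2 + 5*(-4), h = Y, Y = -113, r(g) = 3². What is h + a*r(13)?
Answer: -311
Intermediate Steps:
r(g) = 9
h = -113
a = -22 (a = -2 - 20 = -22)
h + a*r(13) = -113 - 22*9 = -113 - 198 = -311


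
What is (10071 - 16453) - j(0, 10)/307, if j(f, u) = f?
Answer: -6382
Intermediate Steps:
(10071 - 16453) - j(0, 10)/307 = (10071 - 16453) - 0/307 = -6382 - 0/307 = -6382 - 1*0 = -6382 + 0 = -6382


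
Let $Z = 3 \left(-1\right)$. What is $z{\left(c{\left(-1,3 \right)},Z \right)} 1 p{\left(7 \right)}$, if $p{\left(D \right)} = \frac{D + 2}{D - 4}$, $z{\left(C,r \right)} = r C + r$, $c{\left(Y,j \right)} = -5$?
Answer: $36$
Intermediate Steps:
$Z = -3$
$z{\left(C,r \right)} = r + C r$ ($z{\left(C,r \right)} = C r + r = r + C r$)
$p{\left(D \right)} = \frac{2 + D}{-4 + D}$
$z{\left(c{\left(-1,3 \right)},Z \right)} 1 p{\left(7 \right)} = - 3 \left(1 - 5\right) 1 \frac{2 + 7}{-4 + 7} = \left(-3\right) \left(-4\right) 1 \cdot \frac{1}{3} \cdot 9 = 12 \cdot 1 \cdot \frac{1}{3} \cdot 9 = 12 \cdot 3 = 36$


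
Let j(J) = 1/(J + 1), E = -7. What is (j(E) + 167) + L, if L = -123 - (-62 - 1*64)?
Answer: 1019/6 ≈ 169.83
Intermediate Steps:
j(J) = 1/(1 + J)
L = 3 (L = -123 - (-62 - 64) = -123 - 1*(-126) = -123 + 126 = 3)
(j(E) + 167) + L = (1/(1 - 7) + 167) + 3 = (1/(-6) + 167) + 3 = (-⅙ + 167) + 3 = 1001/6 + 3 = 1019/6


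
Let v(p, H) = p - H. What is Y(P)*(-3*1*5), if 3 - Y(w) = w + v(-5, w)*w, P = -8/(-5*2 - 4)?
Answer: -4125/49 ≈ -84.184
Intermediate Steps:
P = 4/7 (P = -8/(-10 - 4) = -8/(-14) = -8*(-1/14) = 4/7 ≈ 0.57143)
Y(w) = 3 - w - w*(-5 - w) (Y(w) = 3 - (w + (-5 - w)*w) = 3 - (w + w*(-5 - w)) = 3 + (-w - w*(-5 - w)) = 3 - w - w*(-5 - w))
Y(P)*(-3*1*5) = (3 - 1*4/7 + 4*(5 + 4/7)/7)*(-3*1*5) = (3 - 4/7 + (4/7)*(39/7))*(-3*5) = (3 - 4/7 + 156/49)*(-15) = (275/49)*(-15) = -4125/49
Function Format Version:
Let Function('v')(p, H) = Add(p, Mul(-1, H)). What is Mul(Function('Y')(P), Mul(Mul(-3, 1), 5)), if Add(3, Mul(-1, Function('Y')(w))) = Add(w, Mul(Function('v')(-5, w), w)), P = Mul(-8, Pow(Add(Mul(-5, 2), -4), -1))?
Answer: Rational(-4125, 49) ≈ -84.184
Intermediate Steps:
P = Rational(4, 7) (P = Mul(-8, Pow(Add(-10, -4), -1)) = Mul(-8, Pow(-14, -1)) = Mul(-8, Rational(-1, 14)) = Rational(4, 7) ≈ 0.57143)
Function('Y')(w) = Add(3, Mul(-1, w), Mul(-1, w, Add(-5, Mul(-1, w)))) (Function('Y')(w) = Add(3, Mul(-1, Add(w, Mul(Add(-5, Mul(-1, w)), w)))) = Add(3, Mul(-1, Add(w, Mul(w, Add(-5, Mul(-1, w)))))) = Add(3, Add(Mul(-1, w), Mul(-1, w, Add(-5, Mul(-1, w))))) = Add(3, Mul(-1, w), Mul(-1, w, Add(-5, Mul(-1, w)))))
Mul(Function('Y')(P), Mul(Mul(-3, 1), 5)) = Mul(Add(3, Mul(-1, Rational(4, 7)), Mul(Rational(4, 7), Add(5, Rational(4, 7)))), Mul(Mul(-3, 1), 5)) = Mul(Add(3, Rational(-4, 7), Mul(Rational(4, 7), Rational(39, 7))), Mul(-3, 5)) = Mul(Add(3, Rational(-4, 7), Rational(156, 49)), -15) = Mul(Rational(275, 49), -15) = Rational(-4125, 49)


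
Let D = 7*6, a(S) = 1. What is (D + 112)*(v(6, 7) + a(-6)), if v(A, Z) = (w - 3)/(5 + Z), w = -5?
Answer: 154/3 ≈ 51.333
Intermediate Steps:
v(A, Z) = -8/(5 + Z) (v(A, Z) = (-5 - 3)/(5 + Z) = -8/(5 + Z))
D = 42
(D + 112)*(v(6, 7) + a(-6)) = (42 + 112)*(-8/(5 + 7) + 1) = 154*(-8/12 + 1) = 154*(-8*1/12 + 1) = 154*(-2/3 + 1) = 154*(1/3) = 154/3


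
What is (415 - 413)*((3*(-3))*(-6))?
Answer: 108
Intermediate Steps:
(415 - 413)*((3*(-3))*(-6)) = 2*(-9*(-6)) = 2*54 = 108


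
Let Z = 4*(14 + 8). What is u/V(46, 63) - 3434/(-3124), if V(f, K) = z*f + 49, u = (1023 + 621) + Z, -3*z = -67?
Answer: 13660345/5043698 ≈ 2.7084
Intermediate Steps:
Z = 88 (Z = 4*22 = 88)
z = 67/3 (z = -⅓*(-67) = 67/3 ≈ 22.333)
u = 1732 (u = (1023 + 621) + 88 = 1644 + 88 = 1732)
V(f, K) = 49 + 67*f/3 (V(f, K) = 67*f/3 + 49 = 49 + 67*f/3)
u/V(46, 63) - 3434/(-3124) = 1732/(49 + (67/3)*46) - 3434/(-3124) = 1732/(49 + 3082/3) - 3434*(-1/3124) = 1732/(3229/3) + 1717/1562 = 1732*(3/3229) + 1717/1562 = 5196/3229 + 1717/1562 = 13660345/5043698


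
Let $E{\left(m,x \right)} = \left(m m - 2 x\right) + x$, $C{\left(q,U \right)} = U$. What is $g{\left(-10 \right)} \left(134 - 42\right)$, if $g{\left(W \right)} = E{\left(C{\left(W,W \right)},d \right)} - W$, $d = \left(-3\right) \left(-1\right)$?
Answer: $9844$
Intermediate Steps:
$d = 3$
$E{\left(m,x \right)} = m^{2} - x$ ($E{\left(m,x \right)} = \left(m^{2} - 2 x\right) + x = m^{2} - x$)
$g{\left(W \right)} = -3 + W^{2} - W$ ($g{\left(W \right)} = \left(W^{2} - 3\right) - W = \left(-3 + W^{2}\right) - W = -3 + W^{2} - W$)
$g{\left(-10 \right)} \left(134 - 42\right) = \left(-3 + \left(-10\right)^{2} - -10\right) \left(134 - 42\right) = \left(-3 + 100 + 10\right) 92 = 107 \cdot 92 = 9844$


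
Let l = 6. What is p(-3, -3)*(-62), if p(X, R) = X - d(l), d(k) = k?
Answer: 558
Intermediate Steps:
p(X, R) = -6 + X (p(X, R) = X - 1*6 = X - 6 = -6 + X)
p(-3, -3)*(-62) = (-6 - 3)*(-62) = -9*(-62) = 558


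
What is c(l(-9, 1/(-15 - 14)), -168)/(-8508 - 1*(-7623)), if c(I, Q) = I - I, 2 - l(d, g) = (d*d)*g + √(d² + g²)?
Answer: 0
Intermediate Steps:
l(d, g) = 2 - √(d² + g²) - g*d² (l(d, g) = 2 - ((d*d)*g + √(d² + g²)) = 2 - (d²*g + √(d² + g²)) = 2 - (g*d² + √(d² + g²)) = 2 - (√(d² + g²) + g*d²) = 2 + (-√(d² + g²) - g*d²) = 2 - √(d² + g²) - g*d²)
c(I, Q) = 0
c(l(-9, 1/(-15 - 14)), -168)/(-8508 - 1*(-7623)) = 0/(-8508 - 1*(-7623)) = 0/(-8508 + 7623) = 0/(-885) = 0*(-1/885) = 0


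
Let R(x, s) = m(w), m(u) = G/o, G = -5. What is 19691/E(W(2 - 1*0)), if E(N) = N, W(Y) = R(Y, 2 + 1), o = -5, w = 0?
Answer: 19691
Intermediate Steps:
m(u) = 1 (m(u) = -5/(-5) = -5*(-⅕) = 1)
R(x, s) = 1
W(Y) = 1
19691/E(W(2 - 1*0)) = 19691/1 = 19691*1 = 19691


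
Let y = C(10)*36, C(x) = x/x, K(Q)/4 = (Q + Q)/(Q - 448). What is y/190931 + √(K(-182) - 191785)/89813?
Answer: 36/190931 + I*√43151105/1347195 ≈ 0.00018855 + 0.004876*I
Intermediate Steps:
K(Q) = 8*Q/(-448 + Q) (K(Q) = 4*((Q + Q)/(Q - 448)) = 4*((2*Q)/(-448 + Q)) = 4*(2*Q/(-448 + Q)) = 8*Q/(-448 + Q))
C(x) = 1
y = 36 (y = 1*36 = 36)
y/190931 + √(K(-182) - 191785)/89813 = 36/190931 + √(8*(-182)/(-448 - 182) - 191785)/89813 = 36*(1/190931) + √(8*(-182)/(-630) - 191785)*(1/89813) = 36/190931 + √(8*(-182)*(-1/630) - 191785)*(1/89813) = 36/190931 + √(104/45 - 191785)*(1/89813) = 36/190931 + √(-8630221/45)*(1/89813) = 36/190931 + (I*√43151105/15)*(1/89813) = 36/190931 + I*√43151105/1347195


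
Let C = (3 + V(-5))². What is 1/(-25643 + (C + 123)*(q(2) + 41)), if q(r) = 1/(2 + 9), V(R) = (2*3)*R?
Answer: 11/103031 ≈ 0.00010676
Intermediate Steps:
V(R) = 6*R
q(r) = 1/11
C = 729 (C = (3 + 6*(-5))² = (3 - 30)² = (-27)² = 729)
1/(-25643 + (C + 123)*(q(2) + 41)) = 1/(-25643 + (729 + 123)*(1/11 + 41)) = 1/(-25643 + 852*(452/11)) = 1/(-25643 + 385104/11) = 1/(103031/11) = 11/103031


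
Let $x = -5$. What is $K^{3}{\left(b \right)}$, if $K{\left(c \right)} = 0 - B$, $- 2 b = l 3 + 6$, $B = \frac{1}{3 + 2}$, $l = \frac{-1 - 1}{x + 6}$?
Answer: $- \frac{1}{125} \approx -0.008$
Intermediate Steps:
$l = -2$ ($l = \frac{-1 - 1}{-5 + 6} = - \frac{2}{1} = \left(-2\right) 1 = -2$)
$B = \frac{1}{5} \approx 0.2$
$b = 0$ ($b = - \frac{\left(-2\right) 3 + 6}{2} = - \frac{-6 + 6}{2} = \left(- \frac{1}{2}\right) 0 = 0$)
$K{\left(c \right)} = - \frac{1}{5}$ ($K{\left(c \right)} = 0 - \frac{1}{5} = - \frac{1}{5}$)
$K^{3}{\left(b \right)} = \left(- \frac{1}{5}\right)^{3} = - \frac{1}{125}$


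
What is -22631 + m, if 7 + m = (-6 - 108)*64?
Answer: -29934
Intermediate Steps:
m = -7303 (m = -7 + (-6 - 108)*64 = -7 - 114*64 = -7 - 7296 = -7303)
-22631 + m = -22631 - 7303 = -29934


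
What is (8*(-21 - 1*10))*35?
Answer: -8680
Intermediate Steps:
(8*(-21 - 1*10))*35 = (8*(-21 - 10))*35 = (8*(-31))*35 = -248*35 = -8680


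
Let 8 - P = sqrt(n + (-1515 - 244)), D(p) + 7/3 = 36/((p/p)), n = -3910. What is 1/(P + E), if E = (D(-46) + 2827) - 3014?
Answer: -1308/241117 + 9*I*sqrt(5669)/241117 ≈ -0.0054248 + 0.0028104*I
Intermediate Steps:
D(p) = 101/3 (D(p) = -7/3 + 36/((p/p)) = -7/3 + 36/1 = -7/3 + 36*1 = -7/3 + 36 = 101/3)
P = 8 - I*sqrt(5669) (P = 8 - sqrt(-3910 + (-1515 - 244)) = 8 - sqrt(-3910 - 1759) = 8 - sqrt(-5669) = 8 - I*sqrt(5669) ≈ 8.0 - 75.293*I)
E = -460/3 (E = (101/3 + 2827) - 3014 = 8582/3 - 3014 = -460/3 ≈ -153.33)
1/(P + E) = 1/((8 - I*sqrt(5669)) - 460/3) = 1/(-436/3 - I*sqrt(5669))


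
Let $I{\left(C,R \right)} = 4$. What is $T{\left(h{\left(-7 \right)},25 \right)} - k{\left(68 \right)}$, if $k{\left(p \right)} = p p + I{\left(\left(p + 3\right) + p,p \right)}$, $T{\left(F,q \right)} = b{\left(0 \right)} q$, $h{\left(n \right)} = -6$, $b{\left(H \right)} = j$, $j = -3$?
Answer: $-4703$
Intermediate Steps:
$b{\left(H \right)} = -3$
$T{\left(F,q \right)} = - 3 q$
$k{\left(p \right)} = 4 + p^{2}$ ($k{\left(p \right)} = p p + 4 = p^{2} + 4 = 4 + p^{2}$)
$T{\left(h{\left(-7 \right)},25 \right)} - k{\left(68 \right)} = \left(-3\right) 25 - \left(4 + 68^{2}\right) = -75 - \left(4 + 4624\right) = -75 - 4628 = -4703$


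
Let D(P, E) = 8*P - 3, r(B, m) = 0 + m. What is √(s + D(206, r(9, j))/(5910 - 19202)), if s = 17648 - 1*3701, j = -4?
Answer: √616023983917/6646 ≈ 118.10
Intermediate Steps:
r(B, m) = m
D(P, E) = -3 + 8*P
s = 13947 (s = 17648 - 3701 = 13947)
√(s + D(206, r(9, j))/(5910 - 19202)) = √(13947 + (-3 + 8*206)/(5910 - 19202)) = √(13947 + (-3 + 1648)/(-13292)) = √(13947 + 1645*(-1/13292)) = √(13947 - 1645/13292) = √(185381879/13292) = √616023983917/6646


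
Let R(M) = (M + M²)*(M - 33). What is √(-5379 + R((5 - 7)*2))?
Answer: 3*I*√647 ≈ 76.309*I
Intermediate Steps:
R(M) = (-33 + M)*(M + M²) (R(M) = (M + M²)*(-33 + M) = (-33 + M)*(M + M²))
√(-5379 + R((5 - 7)*2)) = √(-5379 + ((5 - 7)*2)*(-33 + ((5 - 7)*2)² - 32*(5 - 7)*2)) = √(-5379 + (-2*2)*(-33 + (-2*2)² - (-64)*2)) = √(-5379 - 4*(-33 + (-4)² - 32*(-4))) = √(-5379 - 4*(-33 + 16 + 128)) = √(-5379 - 4*111) = √(-5379 - 444) = √(-5823) = 3*I*√647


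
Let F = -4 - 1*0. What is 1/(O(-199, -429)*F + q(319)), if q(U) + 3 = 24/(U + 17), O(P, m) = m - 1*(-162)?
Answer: 14/14911 ≈ 0.00093890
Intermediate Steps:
O(P, m) = 162 + m (O(P, m) = m + 162 = 162 + m)
q(U) = -3 + 24/(17 + U) (q(U) = -3 + 24/(U + 17) = -3 + 24/(17 + U))
F = -4 (F = -4 + 0 = -4)
1/(O(-199, -429)*F + q(319)) = 1/((162 - 429)*(-4) + 3*(-9 - 1*319)/(17 + 319)) = 1/(-267*(-4) + 3*(-9 - 319)/336) = 1/(1068 + 3*(1/336)*(-328)) = 1/(1068 - 41/14) = 1/(14911/14) = 14/14911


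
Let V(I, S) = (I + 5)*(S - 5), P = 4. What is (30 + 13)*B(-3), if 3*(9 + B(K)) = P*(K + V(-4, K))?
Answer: -3053/3 ≈ -1017.7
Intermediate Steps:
V(I, S) = (-5 + S)*(5 + I) (V(I, S) = (5 + I)*(-5 + S) = (-5 + S)*(5 + I))
B(K) = -47/3 + 8*K/3 (B(K) = -9 + (4*(K + (-25 - 5*(-4) + 5*K - 4*K)))/3 = -9 + (4*(K + (-25 + 20 + 5*K - 4*K)))/3 = -9 + (4*(K + (-5 + K)))/3 = -9 + (4*(-5 + 2*K))/3 = -9 + (-20 + 8*K)/3 = -9 + (-20/3 + 8*K/3) = -47/3 + 8*K/3)
(30 + 13)*B(-3) = (30 + 13)*(-47/3 + (8/3)*(-3)) = 43*(-47/3 - 8) = 43*(-71/3) = -3053/3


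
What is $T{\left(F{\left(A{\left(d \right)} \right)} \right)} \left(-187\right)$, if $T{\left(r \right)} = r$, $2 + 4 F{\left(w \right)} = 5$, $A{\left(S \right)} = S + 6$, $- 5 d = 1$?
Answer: $- \frac{561}{4} \approx -140.25$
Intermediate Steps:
$d = - \frac{1}{5}$ ($d = \left(- \frac{1}{5}\right) 1 = - \frac{1}{5} \approx -0.2$)
$A{\left(S \right)} = 6 + S$
$F{\left(w \right)} = \frac{3}{4}$ ($F{\left(w \right)} = - \frac{1}{2} + \frac{1}{4} \cdot 5 = - \frac{1}{2} + \frac{5}{4} = \frac{3}{4}$)
$T{\left(F{\left(A{\left(d \right)} \right)} \right)} \left(-187\right) = \frac{3}{4} \left(-187\right) = - \frac{561}{4}$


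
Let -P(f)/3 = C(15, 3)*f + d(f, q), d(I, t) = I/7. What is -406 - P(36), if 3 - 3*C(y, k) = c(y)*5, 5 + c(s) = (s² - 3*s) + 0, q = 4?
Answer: -222478/7 ≈ -31783.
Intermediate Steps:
d(I, t) = I/7 (d(I, t) = I*(⅐) = I/7)
c(s) = -5 + s² - 3*s (c(s) = -5 + ((s² - 3*s) + 0) = -5 + (s² - 3*s) = -5 + s² - 3*s)
C(y, k) = 28/3 + 5*y - 5*y²/3 (C(y, k) = 1 - (-5 + y² - 3*y)*5/3 = 1 - (-25 - 15*y + 5*y²)/3 = 1 + (25/3 + 5*y - 5*y²/3) = 28/3 + 5*y - 5*y²/3)
P(f) = 6101*f/7 (P(f) = -3*((28/3 + 5*15 - 5/3*15²)*f + f/7) = -3*((28/3 + 75 - 5/3*225)*f + f/7) = -3*((28/3 + 75 - 375)*f + f/7) = -3*(-872*f/3 + f/7) = -(-6101)*f/7 = 6101*f/7)
-406 - P(36) = -406 - 6101*36/7 = -406 - 1*219636/7 = -406 - 219636/7 = -222478/7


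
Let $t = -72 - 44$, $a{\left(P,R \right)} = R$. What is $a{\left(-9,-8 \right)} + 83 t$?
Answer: $-9636$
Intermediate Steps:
$t = -116$
$a{\left(-9,-8 \right)} + 83 t = -8 + 83 \left(-116\right) = -8 - 9628 = -9636$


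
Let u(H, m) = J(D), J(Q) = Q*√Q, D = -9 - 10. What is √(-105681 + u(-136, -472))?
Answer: √(-105681 - 19*I*√19) ≈ 0.127 - 325.09*I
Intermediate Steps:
D = -19
J(Q) = Q^(3/2)
u(H, m) = -19*I*√19 (u(H, m) = (-19)^(3/2) = -19*I*√19)
√(-105681 + u(-136, -472)) = √(-105681 - 19*I*√19)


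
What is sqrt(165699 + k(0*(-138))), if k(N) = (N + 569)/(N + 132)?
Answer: sqrt(721803621)/66 ≈ 407.07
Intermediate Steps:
k(N) = (569 + N)/(132 + N)
sqrt(165699 + k(0*(-138))) = sqrt(165699 + (569 + 0*(-138))/(132 + 0*(-138))) = sqrt(165699 + (569 + 0)/(132 + 0)) = sqrt(165699 + 569/132) = sqrt(21872837/132) = sqrt(721803621)/66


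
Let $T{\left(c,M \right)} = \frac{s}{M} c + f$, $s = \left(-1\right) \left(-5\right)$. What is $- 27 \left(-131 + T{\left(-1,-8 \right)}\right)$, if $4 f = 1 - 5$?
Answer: $\frac{28377}{8} \approx 3547.1$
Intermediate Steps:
$s = 5$
$f = -1$ ($f = \frac{1 - 5}{4} = \frac{1}{4} \left(-4\right) = -1$)
$T{\left(c,M \right)} = -1 + \frac{5 c}{M}$ ($T{\left(c,M \right)} = \frac{5}{M} c - 1 = \frac{5 c}{M} - 1 = -1 + \frac{5 c}{M}$)
$- 27 \left(-131 + T{\left(-1,-8 \right)}\right) = - 27 \left(-131 + \frac{\left(-1\right) \left(-8\right) + 5 \left(-1\right)}{-8}\right) = - 27 \left(-131 - \frac{8 - 5}{8}\right) = - 27 \left(-131 - \frac{3}{8}\right) = \left(-27\right) \left(- \frac{1051}{8}\right) = \frac{28377}{8}$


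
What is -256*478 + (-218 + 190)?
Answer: -122396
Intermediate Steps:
-256*478 + (-218 + 190) = -122368 - 28 = -122396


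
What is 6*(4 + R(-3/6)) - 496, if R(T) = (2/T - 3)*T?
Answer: -451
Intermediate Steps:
R(T) = T*(-3 + 2/T) (R(T) = (-3 + 2/T)*T = T*(-3 + 2/T))
6*(4 + R(-3/6)) - 496 = 6*(4 + (2 - (-9)/6)) - 496 = 6*(4 + (2 - 3*(-1/2))) - 496 = 6*(4 + (2 + 3/2)) - 496 = 6*(4 + 7/2) - 496 = 6*(15/2) - 496 = 45 - 496 = -451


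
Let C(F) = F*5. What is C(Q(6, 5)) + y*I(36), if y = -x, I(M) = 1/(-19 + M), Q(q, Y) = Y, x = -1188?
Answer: 1613/17 ≈ 94.882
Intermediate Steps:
C(F) = 5*F
y = 1188 (y = -1*(-1188) = 1188)
C(Q(6, 5)) + y*I(36) = 5*5 + 1188/(-19 + 36) = 25 + 1188/17 = 1613/17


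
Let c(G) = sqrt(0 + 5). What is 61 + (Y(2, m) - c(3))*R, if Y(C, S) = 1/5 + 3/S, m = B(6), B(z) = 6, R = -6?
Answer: 284/5 + 6*sqrt(5) ≈ 70.216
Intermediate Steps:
c(G) = sqrt(5)
m = 6
Y(C, S) = 1/5 + 3/S (Y(C, S) = 1*(1/5) + 3/S = 1/5 + 3/S)
61 + (Y(2, m) - c(3))*R = 61 + ((1/5)*(15 + 6)/6 - sqrt(5))*(-6) = 61 + ((1/5)*(1/6)*21 - sqrt(5))*(-6) = 61 + (7/10 - sqrt(5))*(-6) = 61 + (-21/5 + 6*sqrt(5)) = 284/5 + 6*sqrt(5)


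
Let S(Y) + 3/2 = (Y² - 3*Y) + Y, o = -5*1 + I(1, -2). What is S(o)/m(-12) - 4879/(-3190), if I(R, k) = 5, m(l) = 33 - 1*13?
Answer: 18559/12760 ≈ 1.4545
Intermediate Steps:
m(l) = 20 (m(l) = 33 - 13 = 20)
o = 0 (o = -5*1 + 5 = -5 + 5 = 0)
S(Y) = -3/2 + Y² - 2*Y (S(Y) = -3/2 + ((Y² - 3*Y) + Y) = -3/2 + (Y² - 2*Y) = -3/2 + Y² - 2*Y)
S(o)/m(-12) - 4879/(-3190) = (-3/2 + 0² - 2*0)/20 - 4879/(-3190) = (-3/2 + 0 + 0)*(1/20) - 4879*(-1/3190) = -3/2*1/20 + 4879/3190 = -3/40 + 4879/3190 = 18559/12760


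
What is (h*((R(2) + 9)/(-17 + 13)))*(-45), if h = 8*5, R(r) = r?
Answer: 4950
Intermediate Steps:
h = 40
(h*((R(2) + 9)/(-17 + 13)))*(-45) = (40*((2 + 9)/(-17 + 13)))*(-45) = (40*(11/(-4)))*(-45) = (40*(11*(-¼)))*(-45) = (40*(-11/4))*(-45) = -110*(-45) = 4950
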